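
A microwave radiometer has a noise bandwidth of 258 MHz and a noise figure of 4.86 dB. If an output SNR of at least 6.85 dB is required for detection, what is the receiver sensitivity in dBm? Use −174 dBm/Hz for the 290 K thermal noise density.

−78.2 dBm

Sensitivity = −174 + 10 log₁₀(B) + NF + SNR_min
= −174 + 84.12 + 4.86 + 6.85
= −78.17 dBm → −78.2 dBm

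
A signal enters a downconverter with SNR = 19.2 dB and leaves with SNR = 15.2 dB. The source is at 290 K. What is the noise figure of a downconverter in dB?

NF (dB) = SNR_in(dB) − SNR_out(dB) when the source is at T₀
NF = 19.2 − 15.2 = 4.0 dB

4.0 dB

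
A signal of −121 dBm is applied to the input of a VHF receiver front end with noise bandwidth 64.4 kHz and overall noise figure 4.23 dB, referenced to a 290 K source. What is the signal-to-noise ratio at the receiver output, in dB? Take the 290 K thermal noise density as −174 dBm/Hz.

0.7 dB

Noise floor: N = −174 + 10 log₁₀(B) + NF
10 log₁₀(6.44×10⁴) = 48.09 dB
N = −174 + 48.09 + 4.23 = −121.68 dBm
SNR = P_sig − N = −121 − (−121.68) = 0.68 dB → 0.7 dB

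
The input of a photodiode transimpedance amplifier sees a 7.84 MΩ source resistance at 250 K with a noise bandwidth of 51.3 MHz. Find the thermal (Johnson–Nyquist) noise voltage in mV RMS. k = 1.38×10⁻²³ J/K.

2.36 mV

V_n = √(4kTRB)
4kTRB = 4 × 1.38×10⁻²³ × 250 × 7.84×10⁶ × 5.13×10⁷ = 5.55×10⁻⁶ V²
V_n = √(5.55×10⁻⁶) = 2.36×10⁻³ V = 2.36 mV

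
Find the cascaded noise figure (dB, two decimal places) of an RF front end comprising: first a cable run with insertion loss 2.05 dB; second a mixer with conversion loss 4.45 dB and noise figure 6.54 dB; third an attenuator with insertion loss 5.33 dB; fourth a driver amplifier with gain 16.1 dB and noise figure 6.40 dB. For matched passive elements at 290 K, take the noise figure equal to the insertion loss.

18.41 dB

Convert to linear (a loss of L dB is a gain of −L dB): F_i = 10^(NF_i/10), G_i = 10^(G_i,dB/10)
  Stage 1: F_1 = 10^(2.05/10) = 1.603, G_1 = 10^(−2.05/10) = 0.6237
  Stage 2: F_2 = 10^(6.54/10) = 4.508, G_2 = 10^(−4.45/10) = 0.3589
  Stage 3: F_3 = 10^(5.33/10) = 3.412, G_3 = 10^(−5.33/10) = 0.2931
  Stage 4: F_4 = 10^(6.40/10) = 4.365, G_4 = 10^(16.1/10) = 40.74
Friis cascade:
  F = 1.603 + (4.508 − 1)/0.6237 + (3.412 − 1)/0.2239 + (4.365 − 1)/0.06561 = 69.29
NF = 10 log₁₀(69.29) = 18.41 dB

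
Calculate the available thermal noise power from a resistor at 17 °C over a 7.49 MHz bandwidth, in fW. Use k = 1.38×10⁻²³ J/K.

T = 17 °C + 273.15 = 290.15 K
P_n = kTB = 1.38×10⁻²³ × 290.15 × 7.49×10⁶ = 3.00×10⁻¹⁴ W = 30.0 fW

30.0 fW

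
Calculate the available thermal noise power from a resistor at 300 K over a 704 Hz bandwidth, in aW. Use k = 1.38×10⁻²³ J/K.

P_n = kTB = 1.38×10⁻²³ × 300 × 7.04×10² = 2.91×10⁻¹⁸ W = 2.91 aW

2.91 aW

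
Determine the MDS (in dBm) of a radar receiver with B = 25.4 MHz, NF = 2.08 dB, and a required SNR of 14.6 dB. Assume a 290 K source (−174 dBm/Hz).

Sensitivity = −174 + 10 log₁₀(B) + NF + SNR_min
= −174 + 74.05 + 2.08 + 14.6
= −83.27 dBm → −83.3 dBm

−83.3 dBm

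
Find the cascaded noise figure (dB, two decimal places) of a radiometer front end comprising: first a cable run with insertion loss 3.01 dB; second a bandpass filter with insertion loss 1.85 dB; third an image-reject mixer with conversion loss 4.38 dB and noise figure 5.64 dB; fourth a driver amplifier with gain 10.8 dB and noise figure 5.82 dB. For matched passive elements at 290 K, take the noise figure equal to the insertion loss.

Convert to linear (a loss of L dB is a gain of −L dB): F_i = 10^(NF_i/10), G_i = 10^(G_i,dB/10)
  Stage 1: F_1 = 10^(3.01/10) = 2.000, G_1 = 10^(−3.01/10) = 0.5000
  Stage 2: F_2 = 10^(1.85/10) = 1.531, G_2 = 10^(−1.85/10) = 0.6531
  Stage 3: F_3 = 10^(5.64/10) = 3.664, G_3 = 10^(−4.38/10) = 0.3648
  Stage 4: F_4 = 10^(5.82/10) = 3.819, G_4 = 10^(10.8/10) = 12.02
Friis cascade:
  F = 2.000 + (1.531 − 1)/0.5000 + (3.664 − 1)/0.3266 + (3.819 − 1)/0.1191 = 34.89
NF = 10 log₁₀(34.89) = 15.43 dB

15.43 dB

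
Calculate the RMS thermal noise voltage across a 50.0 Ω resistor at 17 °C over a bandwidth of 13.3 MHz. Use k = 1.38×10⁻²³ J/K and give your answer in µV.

T = 17 °C + 273.15 = 290.15 K
V_n = √(4kTRB)
4kTRB = 4 × 1.38×10⁻²³ × 290.15 × 5.00×10¹ × 1.33×10⁷ = 1.07×10⁻¹¹ V²
V_n = √(1.07×10⁻¹¹) = 3.26×10⁻⁶ V = 3.26 µV

3.26 µV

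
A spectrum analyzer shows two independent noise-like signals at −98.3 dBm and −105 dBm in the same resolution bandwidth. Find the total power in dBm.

−97.5 dBm

Convert to linear, add, convert back:
P₁ = 1.48×10⁻¹³ W, P₂ = 3.16×10⁻¹⁴ W
P_tot = 1.80×10⁻¹³ W → 10 log₁₀(P_tot / 10⁻³) = −97.5 dBm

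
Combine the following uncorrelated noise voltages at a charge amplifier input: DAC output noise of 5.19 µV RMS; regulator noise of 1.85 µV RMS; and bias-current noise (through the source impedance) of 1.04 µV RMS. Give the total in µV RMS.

5.61 µV

Uncorrelated sources add in power (mean-square): V_tot = √(ΣV_i²)
V_tot = √[(5.19×10⁻⁶)² + (1.85×10⁻⁶)² + (1.04×10⁻⁶)²] = 5.61×10⁻⁶ V = 5.61 µV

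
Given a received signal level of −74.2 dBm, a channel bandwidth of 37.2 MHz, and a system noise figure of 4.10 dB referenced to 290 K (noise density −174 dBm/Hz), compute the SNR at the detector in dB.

20.0 dB

Noise floor: N = −174 + 10 log₁₀(B) + NF
10 log₁₀(3.72×10⁷) = 75.71 dB
N = −174 + 75.71 + 4.10 = −94.19 dBm
SNR = P_sig − N = −74.2 − (−94.19) = 19.99 dB → 20.0 dB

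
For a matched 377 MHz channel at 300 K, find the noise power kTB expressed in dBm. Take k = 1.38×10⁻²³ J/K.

P_n = kTB = 1.38×10⁻²³ × 300 × 3.77×10⁸ = 1.56×10⁻¹² W
In dBm: 10 log₁₀(1.56×10⁻¹² / 10⁻³) = −88.1 dBm

−88.1 dBm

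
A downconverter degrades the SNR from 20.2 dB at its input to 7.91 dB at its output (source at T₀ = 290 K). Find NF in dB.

NF (dB) = SNR_in(dB) − SNR_out(dB) when the source is at T₀
NF = 20.2 − 7.91 = 12.29 dB

12.29 dB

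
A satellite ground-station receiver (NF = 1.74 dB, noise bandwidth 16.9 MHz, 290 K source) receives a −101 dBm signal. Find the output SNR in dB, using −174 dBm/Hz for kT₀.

Noise floor: N = −174 + 10 log₁₀(B) + NF
10 log₁₀(1.69×10⁷) = 72.28 dB
N = −174 + 72.28 + 1.74 = −99.98 dBm
SNR = P_sig − N = −101 − (−99.98) = −1.02 dB → −1.0 dB

−1.0 dB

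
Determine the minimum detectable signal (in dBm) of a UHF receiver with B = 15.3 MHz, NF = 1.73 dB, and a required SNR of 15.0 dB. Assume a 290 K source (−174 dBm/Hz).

Sensitivity = −174 + 10 log₁₀(B) + NF + SNR_min
= −174 + 71.85 + 1.73 + 15.0
= −85.42 dBm → −85.4 dBm

−85.4 dBm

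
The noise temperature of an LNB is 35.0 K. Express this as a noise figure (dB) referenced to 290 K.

0.495 dB

F = 1 + T_e/T₀ = 1 + 35.0/290 = 1.12069
NF = 10 log₁₀(1.12069) = 0.495 dB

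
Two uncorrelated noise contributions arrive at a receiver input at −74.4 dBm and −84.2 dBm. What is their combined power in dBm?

−74.0 dBm

Convert to linear, add, convert back:
P₁ = 3.63×10⁻¹¹ W, P₂ = 3.80×10⁻¹² W
P_tot = 4.01×10⁻¹¹ W → 10 log₁₀(P_tot / 10⁻³) = −74.0 dBm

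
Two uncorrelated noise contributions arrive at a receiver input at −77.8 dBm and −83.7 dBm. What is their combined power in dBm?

Convert to linear, add, convert back:
P₁ = 1.66×10⁻¹¹ W, P₂ = 4.27×10⁻¹² W
P_tot = 2.09×10⁻¹¹ W → 10 log₁₀(P_tot / 10⁻³) = −76.8 dBm

−76.8 dBm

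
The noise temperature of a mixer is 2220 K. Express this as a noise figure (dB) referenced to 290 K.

F = 1 + T_e/T₀ = 1 + 2220/290 = 8.65517
NF = 10 log₁₀(8.65517) = 9.37 dB

9.37 dB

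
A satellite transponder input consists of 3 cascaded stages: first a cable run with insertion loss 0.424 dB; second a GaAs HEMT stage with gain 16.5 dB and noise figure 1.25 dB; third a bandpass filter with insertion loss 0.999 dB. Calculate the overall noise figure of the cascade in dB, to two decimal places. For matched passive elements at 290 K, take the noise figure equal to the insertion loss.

1.69 dB

Convert to linear (a loss of L dB is a gain of −L dB): F_i = 10^(NF_i/10), G_i = 10^(G_i,dB/10)
  Stage 1: F_1 = 10^(0.424/10) = 1.103, G_1 = 10^(−0.424/10) = 0.9070
  Stage 2: F_2 = 10^(1.25/10) = 1.334, G_2 = 10^(16.5/10) = 44.67
  Stage 3: F_3 = 10^(0.999/10) = 1.259, G_3 = 10^(−0.999/10) = 0.7945
Friis cascade:
  F = 1.103 + (1.334 − 1)/0.9070 + (1.259 − 1)/40.51 = 1.477
NF = 10 log₁₀(1.477) = 1.69 dB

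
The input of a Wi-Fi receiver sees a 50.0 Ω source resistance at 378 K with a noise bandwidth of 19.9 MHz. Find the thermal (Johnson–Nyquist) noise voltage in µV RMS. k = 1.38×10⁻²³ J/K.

V_n = √(4kTRB)
4kTRB = 4 × 1.38×10⁻²³ × 378 × 5.00×10¹ × 1.99×10⁷ = 2.08×10⁻¹¹ V²
V_n = √(2.08×10⁻¹¹) = 4.56×10⁻⁶ V = 4.56 µV

4.56 µV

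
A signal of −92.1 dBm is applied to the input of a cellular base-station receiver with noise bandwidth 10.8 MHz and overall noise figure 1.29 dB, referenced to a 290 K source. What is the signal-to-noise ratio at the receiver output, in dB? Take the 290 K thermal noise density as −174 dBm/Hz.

10.3 dB

Noise floor: N = −174 + 10 log₁₀(B) + NF
10 log₁₀(1.08×10⁷) = 70.33 dB
N = −174 + 70.33 + 1.29 = −102.38 dBm
SNR = P_sig − N = −92.1 − (−102.38) = 10.28 dB → 10.3 dB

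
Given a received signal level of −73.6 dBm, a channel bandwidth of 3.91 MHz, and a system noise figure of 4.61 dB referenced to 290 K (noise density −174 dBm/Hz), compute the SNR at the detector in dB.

Noise floor: N = −174 + 10 log₁₀(B) + NF
10 log₁₀(3.91×10⁶) = 65.92 dB
N = −174 + 65.92 + 4.61 = −103.47 dBm
SNR = P_sig − N = −73.6 − (−103.47) = 29.87 dB → 29.9 dB

29.9 dB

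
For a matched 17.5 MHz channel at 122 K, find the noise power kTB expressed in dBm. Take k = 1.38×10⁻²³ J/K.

−105.3 dBm

P_n = kTB = 1.38×10⁻²³ × 122 × 1.75×10⁷ = 2.95×10⁻¹⁴ W
In dBm: 10 log₁₀(2.95×10⁻¹⁴ / 10⁻³) = −105.3 dBm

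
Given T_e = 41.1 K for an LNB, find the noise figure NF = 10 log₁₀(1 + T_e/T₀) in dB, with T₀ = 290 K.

0.576 dB

F = 1 + T_e/T₀ = 1 + 41.1/290 = 1.14172
NF = 10 log₁₀(1.14172) = 0.576 dB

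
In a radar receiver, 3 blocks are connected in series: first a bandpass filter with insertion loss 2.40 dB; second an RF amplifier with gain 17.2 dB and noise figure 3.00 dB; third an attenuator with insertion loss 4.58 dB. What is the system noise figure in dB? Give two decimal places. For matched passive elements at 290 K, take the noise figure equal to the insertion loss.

5.48 dB

Convert to linear (a loss of L dB is a gain of −L dB): F_i = 10^(NF_i/10), G_i = 10^(G_i,dB/10)
  Stage 1: F_1 = 10^(2.40/10) = 1.738, G_1 = 10^(−2.40/10) = 0.5754
  Stage 2: F_2 = 10^(3.00/10) = 1.995, G_2 = 10^(17.2/10) = 52.48
  Stage 3: F_3 = 10^(4.58/10) = 2.871, G_3 = 10^(−4.58/10) = 0.3483
Friis cascade:
  F = 1.738 + (1.995 − 1)/0.5754 + (2.871 − 1)/30.20 = 3.529
NF = 10 log₁₀(3.529) = 5.48 dB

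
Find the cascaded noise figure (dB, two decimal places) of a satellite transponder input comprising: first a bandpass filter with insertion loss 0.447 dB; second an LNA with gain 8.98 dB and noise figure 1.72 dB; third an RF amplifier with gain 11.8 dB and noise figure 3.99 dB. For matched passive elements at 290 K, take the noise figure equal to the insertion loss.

Convert to linear (a loss of L dB is a gain of −L dB): F_i = 10^(NF_i/10), G_i = 10^(G_i,dB/10)
  Stage 1: F_1 = 10^(0.447/10) = 1.108, G_1 = 10^(−0.447/10) = 0.9022
  Stage 2: F_2 = 10^(1.72/10) = 1.486, G_2 = 10^(8.98/10) = 7.907
  Stage 3: F_3 = 10^(3.99/10) = 2.506, G_3 = 10^(11.8/10) = 15.14
Friis cascade:
  F = 1.108 + (1.486 − 1)/0.9022 + (2.506 − 1)/7.133 = 1.858
NF = 10 log₁₀(1.858) = 2.69 dB

2.69 dB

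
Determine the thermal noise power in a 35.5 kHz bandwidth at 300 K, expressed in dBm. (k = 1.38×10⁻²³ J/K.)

−128.3 dBm

P_n = kTB = 1.38×10⁻²³ × 300 × 3.55×10⁴ = 1.47×10⁻¹⁶ W
In dBm: 10 log₁₀(1.47×10⁻¹⁶ / 10⁻³) = −128.3 dBm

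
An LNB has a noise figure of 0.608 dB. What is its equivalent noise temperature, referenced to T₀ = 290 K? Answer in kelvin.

F = 10^(0.608/10) = 1.15027
T_e = (F − 1)·T₀ = (1.15027 − 1) × 290 = 43.6 K

43.6 K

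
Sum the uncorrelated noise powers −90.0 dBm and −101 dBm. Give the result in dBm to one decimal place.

−89.7 dBm

Convert to linear, add, convert back:
P₁ = 1.00×10⁻¹² W, P₂ = 7.94×10⁻¹⁴ W
P_tot = 1.08×10⁻¹² W → 10 log₁₀(P_tot / 10⁻³) = −89.7 dBm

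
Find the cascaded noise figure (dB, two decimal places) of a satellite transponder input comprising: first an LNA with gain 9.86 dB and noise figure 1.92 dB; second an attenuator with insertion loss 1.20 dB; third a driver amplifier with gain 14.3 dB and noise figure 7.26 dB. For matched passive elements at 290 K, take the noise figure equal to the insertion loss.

3.38 dB

Convert to linear (a loss of L dB is a gain of −L dB): F_i = 10^(NF_i/10), G_i = 10^(G_i,dB/10)
  Stage 1: F_1 = 10^(1.92/10) = 1.556, G_1 = 10^(9.86/10) = 9.683
  Stage 2: F_2 = 10^(1.20/10) = 1.318, G_2 = 10^(−1.20/10) = 0.7586
  Stage 3: F_3 = 10^(7.26/10) = 5.321, G_3 = 10^(14.3/10) = 26.92
Friis cascade:
  F = 1.556 + (1.318 − 1)/9.683 + (5.321 − 1)/7.345 = 2.177
NF = 10 log₁₀(2.177) = 3.38 dB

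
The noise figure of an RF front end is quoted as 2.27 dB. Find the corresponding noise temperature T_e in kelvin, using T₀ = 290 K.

F = 10^(2.27/10) = 1.68655
T_e = (F − 1)·T₀ = (1.68655 − 1) × 290 = 199 K

199 K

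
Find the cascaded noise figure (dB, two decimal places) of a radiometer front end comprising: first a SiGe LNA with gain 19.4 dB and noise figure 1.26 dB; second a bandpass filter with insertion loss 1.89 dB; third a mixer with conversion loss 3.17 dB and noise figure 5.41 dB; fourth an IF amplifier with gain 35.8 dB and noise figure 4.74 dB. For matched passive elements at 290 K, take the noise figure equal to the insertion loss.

Convert to linear (a loss of L dB is a gain of −L dB): F_i = 10^(NF_i/10), G_i = 10^(G_i,dB/10)
  Stage 1: F_1 = 10^(1.26/10) = 1.337, G_1 = 10^(19.4/10) = 87.10
  Stage 2: F_2 = 10^(1.89/10) = 1.545, G_2 = 10^(−1.89/10) = 0.6471
  Stage 3: F_3 = 10^(5.41/10) = 3.475, G_3 = 10^(−3.17/10) = 0.4819
  Stage 4: F_4 = 10^(4.74/10) = 2.979, G_4 = 10^(35.8/10) = 3802
Friis cascade:
  F = 1.337 + (1.545 − 1)/87.10 + (3.475 − 1)/56.36 + (2.979 − 1)/27.16 = 1.460
NF = 10 log₁₀(1.460) = 1.64 dB

1.64 dB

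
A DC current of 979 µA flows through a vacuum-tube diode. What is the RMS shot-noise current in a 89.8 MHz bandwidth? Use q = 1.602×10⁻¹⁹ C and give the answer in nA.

168 nA

I_n = √(2qI·B)
2qI·B = 2 × 1.602×10⁻¹⁹ × 9.79×10⁻⁴ × 8.98×10⁷ = 2.82×10⁻¹⁴ A²
I_n = √(2.82×10⁻¹⁴) = 1.68×10⁻⁷ A = 168 nA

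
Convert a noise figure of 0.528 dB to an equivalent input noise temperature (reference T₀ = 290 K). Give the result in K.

37.5 K

F = 10^(0.528/10) = 1.12928
T_e = (F − 1)·T₀ = (1.12928 − 1) × 290 = 37.5 K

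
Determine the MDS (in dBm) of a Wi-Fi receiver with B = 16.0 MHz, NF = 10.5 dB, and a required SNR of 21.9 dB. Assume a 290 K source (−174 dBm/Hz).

Sensitivity = −174 + 10 log₁₀(B) + NF + SNR_min
= −174 + 72.04 + 10.5 + 21.9
= −69.56 dBm → −69.6 dBm

−69.6 dBm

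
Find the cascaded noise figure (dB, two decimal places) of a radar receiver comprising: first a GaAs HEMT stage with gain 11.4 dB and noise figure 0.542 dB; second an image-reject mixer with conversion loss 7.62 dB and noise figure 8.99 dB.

2.13 dB

Convert to linear (a loss of L dB is a gain of −L dB): F_i = 10^(NF_i/10), G_i = 10^(G_i,dB/10)
  Stage 1: F_1 = 10^(0.542/10) = 1.133, G_1 = 10^(11.4/10) = 13.80
  Stage 2: F_2 = 10^(8.99/10) = 7.925, G_2 = 10^(−7.62/10) = 0.1730
Friis cascade:
  F = 1.133 + (7.925 − 1)/13.80 = 1.635
NF = 10 log₁₀(1.635) = 2.13 dB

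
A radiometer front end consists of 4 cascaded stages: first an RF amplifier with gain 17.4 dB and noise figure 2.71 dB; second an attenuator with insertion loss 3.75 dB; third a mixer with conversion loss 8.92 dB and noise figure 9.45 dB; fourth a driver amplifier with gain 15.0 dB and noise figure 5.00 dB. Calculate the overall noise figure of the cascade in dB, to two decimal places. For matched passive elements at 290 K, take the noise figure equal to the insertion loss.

Convert to linear (a loss of L dB is a gain of −L dB): F_i = 10^(NF_i/10), G_i = 10^(G_i,dB/10)
  Stage 1: F_1 = 10^(2.71/10) = 1.866, G_1 = 10^(17.4/10) = 54.95
  Stage 2: F_2 = 10^(3.75/10) = 2.371, G_2 = 10^(−3.75/10) = 0.4217
  Stage 3: F_3 = 10^(9.45/10) = 8.810, G_3 = 10^(−8.92/10) = 0.1282
  Stage 4: F_4 = 10^(5.00/10) = 3.162, G_4 = 10^(15.0/10) = 31.62
Friis cascade:
  F = 1.866 + (2.371 − 1)/54.95 + (8.810 − 1)/23.17 + (3.162 − 1)/2.972 = 2.956
NF = 10 log₁₀(2.956) = 4.71 dB

4.71 dB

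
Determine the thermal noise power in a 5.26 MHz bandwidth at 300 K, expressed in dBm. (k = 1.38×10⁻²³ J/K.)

−106.6 dBm

P_n = kTB = 1.38×10⁻²³ × 300 × 5.26×10⁶ = 2.18×10⁻¹⁴ W
In dBm: 10 log₁₀(2.18×10⁻¹⁴ / 10⁻³) = −106.6 dBm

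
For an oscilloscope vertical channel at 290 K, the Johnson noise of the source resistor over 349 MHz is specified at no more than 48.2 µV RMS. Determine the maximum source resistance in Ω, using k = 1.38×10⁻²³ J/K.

Johnson–Nyquist: V_n = √(4kTRB) ⇒ R = V_n² / (4kTB)
4kTB = 4 × 1.38×10⁻²³ × 290 × 3.49×10⁸ = 5.59×10⁻¹²
R = (4.82×10⁻⁵)² / 5.59×10⁻¹² = 4.16×10² Ω = 416 Ω

416 Ω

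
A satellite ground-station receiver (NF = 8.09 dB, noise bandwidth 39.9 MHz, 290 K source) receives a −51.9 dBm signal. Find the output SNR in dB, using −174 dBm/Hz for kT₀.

38.0 dB

Noise floor: N = −174 + 10 log₁₀(B) + NF
10 log₁₀(3.99×10⁷) = 76.01 dB
N = −174 + 76.01 + 8.09 = −89.90 dBm
SNR = P_sig − N = −51.9 − (−89.90) = 38.00 dB → 38.0 dB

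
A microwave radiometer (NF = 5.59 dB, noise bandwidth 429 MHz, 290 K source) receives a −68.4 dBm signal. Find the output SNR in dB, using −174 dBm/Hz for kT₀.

13.7 dB

Noise floor: N = −174 + 10 log₁₀(B) + NF
10 log₁₀(4.29×10⁸) = 86.32 dB
N = −174 + 86.32 + 5.59 = −82.09 dBm
SNR = P_sig − N = −68.4 − (−82.09) = 13.69 dB → 13.7 dB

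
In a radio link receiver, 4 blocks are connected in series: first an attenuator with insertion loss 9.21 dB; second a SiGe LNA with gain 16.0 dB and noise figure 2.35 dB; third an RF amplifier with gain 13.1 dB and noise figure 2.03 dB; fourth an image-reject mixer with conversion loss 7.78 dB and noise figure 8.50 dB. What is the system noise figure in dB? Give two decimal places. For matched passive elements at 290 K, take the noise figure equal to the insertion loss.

11.62 dB

Convert to linear (a loss of L dB is a gain of −L dB): F_i = 10^(NF_i/10), G_i = 10^(G_i,dB/10)
  Stage 1: F_1 = 10^(9.21/10) = 8.337, G_1 = 10^(−9.21/10) = 0.1199
  Stage 2: F_2 = 10^(2.35/10) = 1.718, G_2 = 10^(16.0/10) = 39.81
  Stage 3: F_3 = 10^(2.03/10) = 1.596, G_3 = 10^(13.1/10) = 20.42
  Stage 4: F_4 = 10^(8.50/10) = 7.079, G_4 = 10^(−7.78/10) = 0.1667
Friis cascade:
  F = 8.337 + (1.718 − 1)/0.1199 + (1.596 − 1)/4.775 + (7.079 − 1)/97.50 = 14.51
NF = 10 log₁₀(14.51) = 11.62 dB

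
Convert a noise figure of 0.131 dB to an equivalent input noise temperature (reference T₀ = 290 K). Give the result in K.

8.88 K

F = 10^(0.131/10) = 1.03062
T_e = (F − 1)·T₀ = (1.03062 − 1) × 290 = 8.88 K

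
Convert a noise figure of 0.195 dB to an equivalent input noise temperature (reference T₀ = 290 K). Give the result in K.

F = 10^(0.195/10) = 1.04592
T_e = (F − 1)·T₀ = (1.04592 − 1) × 290 = 13.3 K

13.3 K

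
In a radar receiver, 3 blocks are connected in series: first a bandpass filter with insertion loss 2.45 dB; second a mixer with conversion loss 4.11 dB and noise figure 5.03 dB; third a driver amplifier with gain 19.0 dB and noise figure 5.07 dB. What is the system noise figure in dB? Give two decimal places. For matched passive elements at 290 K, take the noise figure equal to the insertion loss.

Convert to linear (a loss of L dB is a gain of −L dB): F_i = 10^(NF_i/10), G_i = 10^(G_i,dB/10)
  Stage 1: F_1 = 10^(2.45/10) = 1.758, G_1 = 10^(−2.45/10) = 0.5689
  Stage 2: F_2 = 10^(5.03/10) = 3.184, G_2 = 10^(−4.11/10) = 0.3882
  Stage 3: F_3 = 10^(5.07/10) = 3.214, G_3 = 10^(19.0/10) = 79.43
Friis cascade:
  F = 1.758 + (3.184 − 1)/0.5689 + (3.214 − 1)/0.2208 = 15.62
NF = 10 log₁₀(15.62) = 11.94 dB

11.94 dB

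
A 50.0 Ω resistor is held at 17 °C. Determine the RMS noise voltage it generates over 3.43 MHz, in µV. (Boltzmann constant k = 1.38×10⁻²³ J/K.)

T = 17 °C + 273.15 = 290.15 K
V_n = √(4kTRB)
4kTRB = 4 × 1.38×10⁻²³ × 290.15 × 5.00×10¹ × 3.43×10⁶ = 2.75×10⁻¹² V²
V_n = √(2.75×10⁻¹²) = 1.66×10⁻⁶ V = 1.66 µV

1.66 µV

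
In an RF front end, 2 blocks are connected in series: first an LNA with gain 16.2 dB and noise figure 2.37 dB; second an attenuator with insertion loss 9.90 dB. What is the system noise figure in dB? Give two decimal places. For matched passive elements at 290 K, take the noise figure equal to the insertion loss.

Convert to linear (a loss of L dB is a gain of −L dB): F_i = 10^(NF_i/10), G_i = 10^(G_i,dB/10)
  Stage 1: F_1 = 10^(2.37/10) = 1.726, G_1 = 10^(16.2/10) = 41.69
  Stage 2: F_2 = 10^(9.90/10) = 9.772, G_2 = 10^(−9.90/10) = 0.1023
Friis cascade:
  F = 1.726 + (9.772 − 1)/41.69 = 1.936
NF = 10 log₁₀(1.936) = 2.87 dB

2.87 dB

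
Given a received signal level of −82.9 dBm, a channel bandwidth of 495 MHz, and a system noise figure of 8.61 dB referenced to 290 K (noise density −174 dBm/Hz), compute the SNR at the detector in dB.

−4.5 dB

Noise floor: N = −174 + 10 log₁₀(B) + NF
10 log₁₀(4.95×10⁸) = 86.95 dB
N = −174 + 86.95 + 8.61 = −78.44 dBm
SNR = P_sig − N = −82.9 − (−78.44) = −4.46 dB → −4.5 dB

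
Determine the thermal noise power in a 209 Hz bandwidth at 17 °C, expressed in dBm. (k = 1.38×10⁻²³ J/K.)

T = 17 °C + 273.15 = 290.15 K
P_n = kTB = 1.38×10⁻²³ × 290.15 × 2.09×10² = 8.37×10⁻¹⁹ W
In dBm: 10 log₁₀(8.37×10⁻¹⁹ / 10⁻³) = −150.8 dBm

−150.8 dBm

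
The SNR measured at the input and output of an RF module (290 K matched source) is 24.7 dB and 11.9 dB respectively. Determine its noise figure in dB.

NF (dB) = SNR_in(dB) − SNR_out(dB) when the source is at T₀
NF = 24.7 − 11.9 = 12.8 dB

12.8 dB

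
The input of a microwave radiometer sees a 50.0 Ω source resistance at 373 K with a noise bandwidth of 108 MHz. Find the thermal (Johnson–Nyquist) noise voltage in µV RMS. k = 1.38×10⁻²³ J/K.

10.5 µV

V_n = √(4kTRB)
4kTRB = 4 × 1.38×10⁻²³ × 373 × 5.00×10¹ × 1.08×10⁸ = 1.11×10⁻¹⁰ V²
V_n = √(1.11×10⁻¹⁰) = 1.05×10⁻⁵ V = 10.5 µV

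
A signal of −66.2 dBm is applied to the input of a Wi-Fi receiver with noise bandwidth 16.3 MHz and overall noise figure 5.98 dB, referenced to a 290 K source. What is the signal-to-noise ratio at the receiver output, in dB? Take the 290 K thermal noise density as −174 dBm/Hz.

Noise floor: N = −174 + 10 log₁₀(B) + NF
10 log₁₀(1.63×10⁷) = 72.12 dB
N = −174 + 72.12 + 5.98 = −95.90 dBm
SNR = P_sig − N = −66.2 − (−95.90) = 29.70 dB → 29.7 dB

29.7 dB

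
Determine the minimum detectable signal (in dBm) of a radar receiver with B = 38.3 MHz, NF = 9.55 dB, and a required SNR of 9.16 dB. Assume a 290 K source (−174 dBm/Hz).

Sensitivity = −174 + 10 log₁₀(B) + NF + SNR_min
= −174 + 75.83 + 9.55 + 9.16
= −79.46 dBm → −79.5 dBm

−79.5 dBm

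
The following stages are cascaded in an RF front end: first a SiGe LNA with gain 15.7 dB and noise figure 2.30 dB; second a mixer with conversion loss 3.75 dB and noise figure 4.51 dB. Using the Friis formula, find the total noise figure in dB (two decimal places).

2.42 dB

Convert to linear (a loss of L dB is a gain of −L dB): F_i = 10^(NF_i/10), G_i = 10^(G_i,dB/10)
  Stage 1: F_1 = 10^(2.30/10) = 1.698, G_1 = 10^(15.7/10) = 37.15
  Stage 2: F_2 = 10^(4.51/10) = 2.825, G_2 = 10^(−3.75/10) = 0.4217
Friis cascade:
  F = 1.698 + (2.825 − 1)/37.15 = 1.747
NF = 10 log₁₀(1.747) = 2.42 dB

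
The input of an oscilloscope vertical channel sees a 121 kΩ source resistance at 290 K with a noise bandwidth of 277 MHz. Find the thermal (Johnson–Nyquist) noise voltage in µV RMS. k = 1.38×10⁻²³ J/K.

V_n = √(4kTRB)
4kTRB = 4 × 1.38×10⁻²³ × 290 × 1.21×10⁵ × 2.77×10⁸ = 5.37×10⁻⁷ V²
V_n = √(5.37×10⁻⁷) = 7.32×10⁻⁴ V = 732 µV

732 µV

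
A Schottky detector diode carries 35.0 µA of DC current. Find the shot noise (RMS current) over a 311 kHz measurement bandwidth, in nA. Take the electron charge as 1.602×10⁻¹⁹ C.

1.87 nA

I_n = √(2qI·B)
2qI·B = 2 × 1.602×10⁻¹⁹ × 3.50×10⁻⁵ × 3.11×10⁵ = 3.49×10⁻¹⁸ A²
I_n = √(3.49×10⁻¹⁸) = 1.87×10⁻⁹ A = 1.87 nA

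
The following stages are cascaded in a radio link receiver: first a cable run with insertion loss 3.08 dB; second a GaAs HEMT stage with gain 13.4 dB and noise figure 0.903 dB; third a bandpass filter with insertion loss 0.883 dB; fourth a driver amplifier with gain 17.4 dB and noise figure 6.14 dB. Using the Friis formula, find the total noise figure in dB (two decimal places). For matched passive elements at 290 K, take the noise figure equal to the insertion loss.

Convert to linear (a loss of L dB is a gain of −L dB): F_i = 10^(NF_i/10), G_i = 10^(G_i,dB/10)
  Stage 1: F_1 = 10^(3.08/10) = 2.032, G_1 = 10^(−3.08/10) = 0.4920
  Stage 2: F_2 = 10^(0.903/10) = 1.231, G_2 = 10^(13.4/10) = 21.88
  Stage 3: F_3 = 10^(0.883/10) = 1.225, G_3 = 10^(−0.883/10) = 0.8160
  Stage 4: F_4 = 10^(6.14/10) = 4.111, G_4 = 10^(17.4/10) = 54.95
Friis cascade:
  F = 2.032 + (1.231 − 1)/0.4920 + (1.225 − 1)/10.76 + (4.111 − 1)/8.784 = 2.877
NF = 10 log₁₀(2.877) = 4.59 dB

4.59 dB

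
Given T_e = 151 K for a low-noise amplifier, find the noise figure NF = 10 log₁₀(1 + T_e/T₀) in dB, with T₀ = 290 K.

F = 1 + T_e/T₀ = 1 + 151/290 = 1.52069
NF = 10 log₁₀(1.52069) = 1.82 dB

1.82 dB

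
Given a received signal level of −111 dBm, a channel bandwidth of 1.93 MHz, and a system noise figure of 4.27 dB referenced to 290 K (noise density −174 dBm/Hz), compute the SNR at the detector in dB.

−4.1 dB

Noise floor: N = −174 + 10 log₁₀(B) + NF
10 log₁₀(1.93×10⁶) = 62.86 dB
N = −174 + 62.86 + 4.27 = −106.87 dBm
SNR = P_sig − N = −111 − (−106.87) = −4.13 dB → −4.1 dB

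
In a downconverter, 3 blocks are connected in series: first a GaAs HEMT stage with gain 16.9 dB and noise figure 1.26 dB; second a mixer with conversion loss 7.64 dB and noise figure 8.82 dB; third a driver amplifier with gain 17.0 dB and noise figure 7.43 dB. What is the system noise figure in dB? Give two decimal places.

3.03 dB

Convert to linear (a loss of L dB is a gain of −L dB): F_i = 10^(NF_i/10), G_i = 10^(G_i,dB/10)
  Stage 1: F_1 = 10^(1.26/10) = 1.337, G_1 = 10^(16.9/10) = 48.98
  Stage 2: F_2 = 10^(8.82/10) = 7.621, G_2 = 10^(−7.64/10) = 0.1722
  Stage 3: F_3 = 10^(7.43/10) = 5.534, G_3 = 10^(17.0/10) = 50.12
Friis cascade:
  F = 1.337 + (7.621 − 1)/48.98 + (5.534 − 1)/8.433 = 2.009
NF = 10 log₁₀(2.009) = 3.03 dB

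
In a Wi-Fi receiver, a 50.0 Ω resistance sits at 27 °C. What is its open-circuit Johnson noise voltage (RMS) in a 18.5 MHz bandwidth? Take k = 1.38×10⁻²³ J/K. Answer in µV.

3.91 µV

T = 27 °C + 273.15 = 300.15 K
V_n = √(4kTRB)
4kTRB = 4 × 1.38×10⁻²³ × 300.15 × 5.00×10¹ × 1.85×10⁷ = 1.53×10⁻¹¹ V²
V_n = √(1.53×10⁻¹¹) = 3.91×10⁻⁶ V = 3.91 µV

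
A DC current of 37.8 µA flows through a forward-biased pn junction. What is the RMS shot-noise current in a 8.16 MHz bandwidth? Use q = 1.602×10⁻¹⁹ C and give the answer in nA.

9.94 nA

I_n = √(2qI·B)
2qI·B = 2 × 1.602×10⁻¹⁹ × 3.78×10⁻⁵ × 8.16×10⁶ = 9.88×10⁻¹⁷ A²
I_n = √(9.88×10⁻¹⁷) = 9.94×10⁻⁹ A = 9.94 nA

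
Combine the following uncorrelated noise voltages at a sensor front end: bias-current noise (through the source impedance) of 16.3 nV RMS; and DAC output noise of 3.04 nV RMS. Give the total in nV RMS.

Uncorrelated sources add in power (mean-square): V_tot = √(ΣV_i²)
V_tot = √[(1.63×10⁻⁸)² + (3.04×10⁻⁹)²] = 1.66×10⁻⁸ V = 16.6 nV

16.6 nV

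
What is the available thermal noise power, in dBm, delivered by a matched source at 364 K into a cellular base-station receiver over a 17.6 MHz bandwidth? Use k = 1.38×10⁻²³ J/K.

P_n = kTB = 1.38×10⁻²³ × 364 × 1.76×10⁷ = 8.84×10⁻¹⁴ W
In dBm: 10 log₁₀(8.84×10⁻¹⁴ / 10⁻³) = −100.5 dBm

−100.5 dBm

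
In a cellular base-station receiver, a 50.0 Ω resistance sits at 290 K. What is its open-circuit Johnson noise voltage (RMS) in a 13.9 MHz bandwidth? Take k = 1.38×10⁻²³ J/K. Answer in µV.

3.34 µV

V_n = √(4kTRB)
4kTRB = 4 × 1.38×10⁻²³ × 290 × 5.00×10¹ × 1.39×10⁷ = 1.11×10⁻¹¹ V²
V_n = √(1.11×10⁻¹¹) = 3.34×10⁻⁶ V = 3.34 µV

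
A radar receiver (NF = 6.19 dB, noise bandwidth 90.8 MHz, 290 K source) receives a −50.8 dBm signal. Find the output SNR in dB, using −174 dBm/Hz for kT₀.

Noise floor: N = −174 + 10 log₁₀(B) + NF
10 log₁₀(9.08×10⁷) = 79.58 dB
N = −174 + 79.58 + 6.19 = −88.23 dBm
SNR = P_sig − N = −50.8 − (−88.23) = 37.43 dB → 37.4 dB

37.4 dB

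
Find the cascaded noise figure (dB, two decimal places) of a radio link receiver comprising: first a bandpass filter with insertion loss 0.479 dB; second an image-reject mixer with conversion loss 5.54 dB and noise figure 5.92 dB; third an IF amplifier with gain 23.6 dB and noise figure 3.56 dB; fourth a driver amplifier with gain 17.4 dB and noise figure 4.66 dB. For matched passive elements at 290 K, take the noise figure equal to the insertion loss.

9.77 dB

Convert to linear (a loss of L dB is a gain of −L dB): F_i = 10^(NF_i/10), G_i = 10^(G_i,dB/10)
  Stage 1: F_1 = 10^(0.479/10) = 1.117, G_1 = 10^(−0.479/10) = 0.8956
  Stage 2: F_2 = 10^(5.92/10) = 3.908, G_2 = 10^(−5.54/10) = 0.2793
  Stage 3: F_3 = 10^(3.56/10) = 2.270, G_3 = 10^(23.6/10) = 229.1
  Stage 4: F_4 = 10^(4.66/10) = 2.924, G_4 = 10^(17.4/10) = 54.95
Friis cascade:
  F = 1.117 + (3.908 − 1)/0.8956 + (2.270 − 1)/0.2501 + (2.924 − 1)/57.29 = 9.475
NF = 10 log₁₀(9.475) = 9.77 dB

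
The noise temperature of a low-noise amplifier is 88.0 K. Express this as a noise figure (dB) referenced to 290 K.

1.15 dB

F = 1 + T_e/T₀ = 1 + 88.0/290 = 1.30345
NF = 10 log₁₀(1.30345) = 1.15 dB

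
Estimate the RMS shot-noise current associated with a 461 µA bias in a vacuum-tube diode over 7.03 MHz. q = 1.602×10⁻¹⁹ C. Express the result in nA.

32.2 nA

I_n = √(2qI·B)
2qI·B = 2 × 1.602×10⁻¹⁹ × 4.61×10⁻⁴ × 7.03×10⁶ = 1.04×10⁻¹⁵ A²
I_n = √(1.04×10⁻¹⁵) = 3.22×10⁻⁸ A = 32.2 nA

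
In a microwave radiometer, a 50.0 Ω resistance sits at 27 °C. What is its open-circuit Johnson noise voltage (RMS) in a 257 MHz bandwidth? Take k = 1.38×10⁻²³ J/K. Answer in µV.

T = 27 °C + 273.15 = 300.15 K
V_n = √(4kTRB)
4kTRB = 4 × 1.38×10⁻²³ × 300.15 × 5.00×10¹ × 2.57×10⁸ = 2.13×10⁻¹⁰ V²
V_n = √(2.13×10⁻¹⁰) = 1.46×10⁻⁵ V = 14.6 µV

14.6 µV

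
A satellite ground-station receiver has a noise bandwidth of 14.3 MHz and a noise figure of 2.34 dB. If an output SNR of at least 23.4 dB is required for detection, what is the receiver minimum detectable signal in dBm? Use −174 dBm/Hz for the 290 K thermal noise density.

−76.7 dBm

Sensitivity = −174 + 10 log₁₀(B) + NF + SNR_min
= −174 + 71.55 + 2.34 + 23.4
= −76.71 dBm → −76.7 dBm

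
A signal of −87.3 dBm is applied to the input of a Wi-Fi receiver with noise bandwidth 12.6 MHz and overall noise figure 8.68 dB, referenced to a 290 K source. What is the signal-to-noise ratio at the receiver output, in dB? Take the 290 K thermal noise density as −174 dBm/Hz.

7.0 dB

Noise floor: N = −174 + 10 log₁₀(B) + NF
10 log₁₀(1.26×10⁷) = 71 dB
N = −174 + 71 + 8.68 = −94.32 dBm
SNR = P_sig − N = −87.3 − (−94.32) = 7.02 dB → 7.0 dB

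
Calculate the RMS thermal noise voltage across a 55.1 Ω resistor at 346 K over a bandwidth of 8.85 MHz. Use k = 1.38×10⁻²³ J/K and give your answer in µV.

3.05 µV

V_n = √(4kTRB)
4kTRB = 4 × 1.38×10⁻²³ × 346 × 5.51×10¹ × 8.85×10⁶ = 9.31×10⁻¹² V²
V_n = √(9.31×10⁻¹²) = 3.05×10⁻⁶ V = 3.05 µV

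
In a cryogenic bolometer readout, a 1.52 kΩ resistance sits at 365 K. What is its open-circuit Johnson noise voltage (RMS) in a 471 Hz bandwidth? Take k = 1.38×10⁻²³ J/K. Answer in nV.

120 nV

V_n = √(4kTRB)
4kTRB = 4 × 1.38×10⁻²³ × 365 × 1.52×10³ × 4.71×10² = 1.44×10⁻¹⁴ V²
V_n = √(1.44×10⁻¹⁴) = 1.20×10⁻⁷ V = 120 nV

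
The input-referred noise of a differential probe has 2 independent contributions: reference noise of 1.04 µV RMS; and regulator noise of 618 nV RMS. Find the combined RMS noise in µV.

1.21 µV

Uncorrelated sources add in power (mean-square): V_tot = √(ΣV_i²)
V_tot = √[(1.04×10⁻⁶)² + (6.18×10⁻⁷)²] = 1.21×10⁻⁶ V = 1.21 µV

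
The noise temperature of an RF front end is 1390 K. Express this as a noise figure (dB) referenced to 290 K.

7.63 dB

F = 1 + T_e/T₀ = 1 + 1390/290 = 5.7931
NF = 10 log₁₀(5.7931) = 7.63 dB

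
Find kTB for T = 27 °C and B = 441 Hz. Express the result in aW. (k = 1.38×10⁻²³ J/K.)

1.83 aW

T = 27 °C + 273.15 = 300.15 K
P_n = kTB = 1.38×10⁻²³ × 300.15 × 4.41×10² = 1.83×10⁻¹⁸ W = 1.83 aW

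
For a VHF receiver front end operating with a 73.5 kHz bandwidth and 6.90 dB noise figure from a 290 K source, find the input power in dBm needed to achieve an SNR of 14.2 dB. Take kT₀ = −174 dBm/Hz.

Sensitivity = −174 + 10 log₁₀(B) + NF + SNR_min
= −174 + 48.66 + 6.90 + 14.2
= −104.24 dBm → −104.2 dBm

−104.2 dBm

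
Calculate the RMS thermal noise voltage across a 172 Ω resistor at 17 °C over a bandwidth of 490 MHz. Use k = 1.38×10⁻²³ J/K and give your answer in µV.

36.7 µV

T = 17 °C + 273.15 = 290.15 K
V_n = √(4kTRB)
4kTRB = 4 × 1.38×10⁻²³ × 290.15 × 1.72×10² × 4.90×10⁸ = 1.35×10⁻⁹ V²
V_n = √(1.35×10⁻⁹) = 3.67×10⁻⁵ V = 36.7 µV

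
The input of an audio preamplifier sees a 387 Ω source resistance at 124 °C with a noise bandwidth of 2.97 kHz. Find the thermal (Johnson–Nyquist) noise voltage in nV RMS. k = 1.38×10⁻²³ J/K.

159 nV

T = 124 °C + 273.15 = 397.15 K
V_n = √(4kTRB)
4kTRB = 4 × 1.38×10⁻²³ × 397.15 × 3.87×10² × 2.97×10³ = 2.52×10⁻¹⁴ V²
V_n = √(2.52×10⁻¹⁴) = 1.59×10⁻⁷ V = 159 nV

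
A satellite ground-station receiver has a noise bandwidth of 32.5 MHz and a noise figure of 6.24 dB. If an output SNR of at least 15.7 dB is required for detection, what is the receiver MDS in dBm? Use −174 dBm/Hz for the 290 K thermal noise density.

−76.9 dBm

Sensitivity = −174 + 10 log₁₀(B) + NF + SNR_min
= −174 + 75.12 + 6.24 + 15.7
= −76.94 dBm → −76.9 dBm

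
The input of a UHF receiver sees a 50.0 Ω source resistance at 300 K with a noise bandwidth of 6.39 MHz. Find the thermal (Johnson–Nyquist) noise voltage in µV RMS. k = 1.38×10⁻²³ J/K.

2.30 µV

V_n = √(4kTRB)
4kTRB = 4 × 1.38×10⁻²³ × 300 × 5.00×10¹ × 6.39×10⁶ = 5.29×10⁻¹² V²
V_n = √(5.29×10⁻¹²) = 2.30×10⁻⁶ V = 2.30 µV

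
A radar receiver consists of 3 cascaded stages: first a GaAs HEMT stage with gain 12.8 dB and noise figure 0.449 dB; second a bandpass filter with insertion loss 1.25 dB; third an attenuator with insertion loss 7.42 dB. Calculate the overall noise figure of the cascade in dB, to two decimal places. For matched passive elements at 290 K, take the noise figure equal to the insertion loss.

Convert to linear (a loss of L dB is a gain of −L dB): F_i = 10^(NF_i/10), G_i = 10^(G_i,dB/10)
  Stage 1: F_1 = 10^(0.449/10) = 1.109, G_1 = 10^(12.8/10) = 19.05
  Stage 2: F_2 = 10^(1.25/10) = 1.334, G_2 = 10^(−1.25/10) = 0.7499
  Stage 3: F_3 = 10^(7.42/10) = 5.521, G_3 = 10^(−7.42/10) = 0.1811
Friis cascade:
  F = 1.109 + (1.334 − 1)/19.05 + (5.521 − 1)/14.29 = 1.443
NF = 10 log₁₀(1.443) = 1.59 dB

1.59 dB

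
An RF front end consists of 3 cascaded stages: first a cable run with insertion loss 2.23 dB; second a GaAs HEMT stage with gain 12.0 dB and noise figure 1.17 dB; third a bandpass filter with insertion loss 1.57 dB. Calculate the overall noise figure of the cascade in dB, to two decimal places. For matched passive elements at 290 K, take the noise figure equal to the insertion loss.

Convert to linear (a loss of L dB is a gain of −L dB): F_i = 10^(NF_i/10), G_i = 10^(G_i,dB/10)
  Stage 1: F_1 = 10^(2.23/10) = 1.671, G_1 = 10^(−2.23/10) = 0.5984
  Stage 2: F_2 = 10^(1.17/10) = 1.309, G_2 = 10^(12.0/10) = 15.85
  Stage 3: F_3 = 10^(1.57/10) = 1.435, G_3 = 10^(−1.57/10) = 0.6966
Friis cascade:
  F = 1.671 + (1.309 − 1)/0.5984 + (1.435 − 1)/9.484 = 2.234
NF = 10 log₁₀(2.234) = 3.49 dB

3.49 dB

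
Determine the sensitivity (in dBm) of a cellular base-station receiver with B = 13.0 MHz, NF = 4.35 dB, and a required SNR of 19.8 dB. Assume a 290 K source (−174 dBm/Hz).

−78.7 dBm

Sensitivity = −174 + 10 log₁₀(B) + NF + SNR_min
= −174 + 71.14 + 4.35 + 19.8
= −78.71 dBm → −78.7 dBm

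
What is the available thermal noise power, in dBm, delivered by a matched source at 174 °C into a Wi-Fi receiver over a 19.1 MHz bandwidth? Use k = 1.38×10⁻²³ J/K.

−99.3 dBm

T = 174 °C + 273.15 = 447.15 K
P_n = kTB = 1.38×10⁻²³ × 447.15 × 1.91×10⁷ = 1.18×10⁻¹³ W
In dBm: 10 log₁₀(1.18×10⁻¹³ / 10⁻³) = −99.3 dBm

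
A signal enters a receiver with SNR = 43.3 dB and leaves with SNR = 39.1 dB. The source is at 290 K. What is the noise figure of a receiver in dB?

NF (dB) = SNR_in(dB) − SNR_out(dB) when the source is at T₀
NF = 43.3 − 39.1 = 4.2 dB

4.2 dB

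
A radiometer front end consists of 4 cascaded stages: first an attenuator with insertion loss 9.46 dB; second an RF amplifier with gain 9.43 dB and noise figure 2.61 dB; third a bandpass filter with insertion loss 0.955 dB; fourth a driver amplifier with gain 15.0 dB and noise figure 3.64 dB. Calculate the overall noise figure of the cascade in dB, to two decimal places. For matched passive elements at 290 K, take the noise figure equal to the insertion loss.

12.55 dB

Convert to linear (a loss of L dB is a gain of −L dB): F_i = 10^(NF_i/10), G_i = 10^(G_i,dB/10)
  Stage 1: F_1 = 10^(9.46/10) = 8.831, G_1 = 10^(−9.46/10) = 0.1132
  Stage 2: F_2 = 10^(2.61/10) = 1.824, G_2 = 10^(9.43/10) = 8.770
  Stage 3: F_3 = 10^(0.955/10) = 1.246, G_3 = 10^(−0.955/10) = 0.8026
  Stage 4: F_4 = 10^(3.64/10) = 2.312, G_4 = 10^(15.0/10) = 31.62
Friis cascade:
  F = 8.831 + (1.824 − 1)/0.1132 + (1.246 − 1)/0.9931 + (2.312 − 1)/0.7971 = 18.00
NF = 10 log₁₀(18.00) = 12.55 dB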